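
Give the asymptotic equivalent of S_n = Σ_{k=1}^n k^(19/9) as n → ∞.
S_n ~ (9/28) · n^(28/9)

Integral comparison: Σ_{k=1}^n k^(19/9) = ∫_0^n x^(19/9) dx + O(n^(19/9)). The integral is n^(1 + 19/9) / (1 + 19/9) = n^((19+9)/9) / ((19+9)/9) = (9/28) · n^(28/9).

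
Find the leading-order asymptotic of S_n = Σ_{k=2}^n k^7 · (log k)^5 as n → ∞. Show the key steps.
S_n ~ n^8 · (log n)^5 / 8

By integral comparison, S_n = ∫_1^n x^7 · (log x)^5 dx + O(n^7 · (log n)^5). For the integral, the leading term of ∫_1^n x^7 (log x)^5 dx is n^8/8 · (log n)^5 (by repeated integration by parts; each step lowers the log-exponent and produces a relatively O(1/log n) correction). Hence S_n ~ n^8 · (log n)^5 / 8.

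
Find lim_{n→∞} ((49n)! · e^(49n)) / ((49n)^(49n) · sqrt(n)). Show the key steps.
lim = sqrt(2π·49)

Stirling: (49n)! ~ sqrt(2π·49n) · (49n/e)^(49n). Hence
  (49n)! · e^(49n) / (49n)^(49n) ~ sqrt(2π·49n).
Dividing by sqrt(n): sqrt(2π·49n) / sqrt(n) = sqrt(2π·49) · n^((1−1)/2), so the limit is sqrt(2π·49).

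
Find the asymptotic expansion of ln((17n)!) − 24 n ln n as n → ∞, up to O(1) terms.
ln((17n)!) − 24 n ln n = −7 n ln n + 17(ln 17 − 1) n + (1/2) ln(2π·17n) + O(1/n)

Stirling: ln((17n)!) = 17n ln(17n) − 17n + (1/2) ln(2π·17n) + O(1/n).
Expand 17n ln(17n) = 17n (ln n + ln 17) = 17n ln n + 17n ln 17.
Subtract 24n ln n: leading term is (17 − 24) n ln n = −7 n ln n. The next term is 17n ln 17 − 17n = 17(ln 17 − 1) n. Then the (1/2) ln(2π·17n) correction.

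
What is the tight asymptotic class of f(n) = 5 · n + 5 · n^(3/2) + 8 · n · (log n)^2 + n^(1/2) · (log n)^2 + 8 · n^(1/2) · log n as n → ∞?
f(n) ∈ Θ(n^(3/2))

Compare the terms by growth order. For large n, n^a · (log n)^b dominates n^a' · (log n)^b' iff a > a', or (a = a' and b > b'). Ranking the 5 terms shows the dominant one is 5 · n^(3/2). Hence f(n) ∈ Θ(n^(3/2)).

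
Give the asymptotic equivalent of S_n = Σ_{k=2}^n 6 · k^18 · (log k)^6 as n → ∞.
S_n ~ 6 · n^19 · (log n)^6 / 19

By integral comparison, S_n = ∫_1^n 6 · x^18 · (log x)^6 dx + O(n^18 · (log n)^6). For the integral, the leading term of ∫_1^n x^18 (log x)^6 dx is n^19/19 · (log n)^6 (by repeated integration by parts; each step lowers the log-exponent and produces a relatively O(1/log n) correction). Hence S_n ~ 6 · n^19 · (log n)^6 / 19.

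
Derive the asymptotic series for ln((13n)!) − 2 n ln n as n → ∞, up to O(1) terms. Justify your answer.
ln((13n)!) − 2 n ln n = 11 n ln n + 13(ln 13 − 1) n + (1/2) ln(2π·13n) + O(1/n)

Stirling: ln((13n)!) = 13n ln(13n) − 13n + (1/2) ln(2π·13n) + O(1/n).
Expand 13n ln(13n) = 13n (ln n + ln 13) = 13n ln n + 13n ln 13.
Subtract 2n ln n: leading term is (13 − 2) n ln n = 11 n ln n. The next term is 13n ln 13 − 13n = 13(ln 13 − 1) n. Then the (1/2) ln(2π·13n) correction.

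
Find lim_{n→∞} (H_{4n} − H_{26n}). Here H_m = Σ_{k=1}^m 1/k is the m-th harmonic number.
lim = ln(4/26) = ln(2/13)

Euler-Maclaurin gives H_m = ln m + γ + 1/(2m) + O(1/m^2). The γ and O(1/m) terms cancel in the difference:
  H_{4n} − H_{26n} = ln(4n) − ln(26n) + O(1/n) = ln(4/26) + O(1/n).
Hence the limit is ln(4/26) = ln(2/13).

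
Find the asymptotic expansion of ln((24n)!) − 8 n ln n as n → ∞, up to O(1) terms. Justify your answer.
ln((24n)!) − 8 n ln n = 16 n ln n + 24(ln 24 − 1) n + (1/2) ln(2π·24n) + O(1/n)

Stirling: ln((24n)!) = 24n ln(24n) − 24n + (1/2) ln(2π·24n) + O(1/n).
Expand 24n ln(24n) = 24n (ln n + ln 24) = 24n ln n + 24n ln 24.
Subtract 8n ln n: leading term is (24 − 8) n ln n = 16 n ln n. The next term is 24n ln 24 − 24n = 24(ln 24 − 1) n. Then the (1/2) ln(2π·24n) correction.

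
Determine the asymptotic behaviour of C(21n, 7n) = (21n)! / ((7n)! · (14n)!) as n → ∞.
C(21n, 7n) ~ (27/4)^(7n) · sqrt(3/(4π·7n))

Write N = 7n. Apply Stirling to each factorial:
  (3N)! ~ sqrt(2π·3N) · (3N/e)^(3N),
  N! ~ sqrt(2π N) · (N/e)^N,
  (2N)! ~ sqrt(2π·2N) · (2N/e)^(2N).
The exponential factors combine to (3N)^(3N) / (N^N · (2N)^(2N)) = 3^(3N)/2^(2N) = (3^3/2^2)^N = (27/4)^N.
The square-root prefactors combine to sqrt(2π·3N) / (sqrt(2π N)·sqrt(2π·2N)) = sqrt(3 / (2π·2·N)) = sqrt(3/(4π·7n)).
Substituting N = 7n: C(21n, 7n) ~ (27/4)^(7n) · sqrt(3/(4π·7n)).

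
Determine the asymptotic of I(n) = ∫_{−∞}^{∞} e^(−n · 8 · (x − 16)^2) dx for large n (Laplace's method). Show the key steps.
I(n) = sqrt(π/(8n))

Here φ(x) = 8 · (x − 16)^2 has its unique minimum at x* = 16 with φ(x*) = 0 and φ''(x*) = 16. Laplace's method gives
  I(n) ~ e^(−n φ(x*)) · sqrt(2π / (n · φ''(x*))) = sqrt(2π / (16n)) = sqrt(π/(8n)).
This is exact: substituting u = (x − 16)·sqrt(8n) gives I(n) = (1/sqrt(8n)) ∫_{−∞}^{∞} e^(−u^2) du = sqrt(π/(8n)).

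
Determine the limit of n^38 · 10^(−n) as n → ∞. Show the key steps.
lim = 0

Exponentials with base > 1 dominate every fixed polynomial: for any fixed c, n^c / 10^n → 0 as n → ∞ (e.g. by the ratio test, or by writing 10^n = e^(n ln 10) and noting e^(n ln 10) / n^c → ∞). Hence n^38 · 10^(−n) = n^38 / 10^n → 0.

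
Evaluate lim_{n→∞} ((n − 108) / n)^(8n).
lim = e^(−864)

Rewrite as (1 − 108/n)^(8n). By the standard limit (1 + x/n)^n → e^x, we have (1 − 108/n)^n → e^(−108), and raising to the 8th power gives e^(−864).
More precisely, ln[(1 − 108/n)^(8n)] = 8n · ln(1 − 108/n) = 8n · (-108/n + O(1/n^2)) = -864 + O(1/n) → -864.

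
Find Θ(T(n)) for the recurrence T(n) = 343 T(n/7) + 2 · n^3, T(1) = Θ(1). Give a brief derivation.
T(n) = Θ(n^3 log n)

log_7 343 = 3, and f(n) = 2 · n^3 = Θ(n^(log_7 343)). This is Case 2 of the master theorem: T(n) = Θ(f(n) · log n) = Θ(n^3 log n).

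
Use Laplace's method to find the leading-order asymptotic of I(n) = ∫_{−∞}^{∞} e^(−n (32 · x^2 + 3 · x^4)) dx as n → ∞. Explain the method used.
I(n) ~ sqrt(π/(32n))

φ(x) = 32 · x^2 + 3 · x^4 has its unique global minimum at x* = 0 (since φ'(x) = 64x + 12x^3 = 0 only at x = 0 for real x with both coefficients positive, and φ → ∞ as |x| → ∞). At x* = 0, φ(0) = 0 and φ''(0) = 64. Laplace's method then gives
  I(n) ~ sqrt(2π / (n · φ''(0))) · e^(−n φ(0)) = sqrt(2π / (64n)) = sqrt(π/(32n)).
The 3 · x^4 term contributes only at subleading order (an O(1/n) relative correction).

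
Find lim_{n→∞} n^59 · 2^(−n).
lim = 0

Exponentials with base > 1 dominate every fixed polynomial: for any fixed c, n^c / 2^n → 0 as n → ∞ (e.g. by the ratio test, or by writing 2^n = e^(n ln 2) and noting e^(n ln 2) / n^c → ∞). Hence n^59 · 2^(−n) = n^59 / 2^n → 0.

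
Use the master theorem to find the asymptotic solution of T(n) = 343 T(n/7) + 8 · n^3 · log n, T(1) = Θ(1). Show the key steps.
T(n) = Θ(n^3 · (log n)^2)

Here log_7 343 = 3 and f(n) = 8 · n^3 · log n = Θ(n^(log_7 343) · (log n)^1). This is the extended Case 2 of the master theorem (f matches the critical exponent up to log factors), giving T(n) = Θ(n^(log_7 343) · (log n)^(1+1)) = Θ(n^3 · (log n)^2).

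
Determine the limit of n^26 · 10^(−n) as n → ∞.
lim = 0

Exponentials with base > 1 dominate every fixed polynomial: for any fixed c, n^c / 10^n → 0 as n → ∞ (e.g. by the ratio test, or by writing 10^n = e^(n ln 10) and noting e^(n ln 10) / n^c → ∞). Hence n^26 · 10^(−n) = n^26 / 10^n → 0.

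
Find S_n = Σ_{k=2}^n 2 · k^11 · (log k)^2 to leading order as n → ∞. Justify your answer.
S_n ~ n^12 · (log n)^2 / 6

By integral comparison, S_n = ∫_1^n 2 · x^11 · (log x)^2 dx + O(n^11 · (log n)^2). For the integral, the leading term of ∫_1^n x^11 (log x)^2 dx is n^12/12 · (log n)^2 (by repeated integration by parts; each step lowers the log-exponent and produces a relatively O(1/log n) correction). Hence S_n ~ n^12 · (log n)^2 / 6.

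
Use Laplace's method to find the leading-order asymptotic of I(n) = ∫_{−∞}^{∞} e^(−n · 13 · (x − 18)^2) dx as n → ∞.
I(n) = sqrt(π/(13n))

Here φ(x) = 13 · (x − 18)^2 has its unique minimum at x* = 18 with φ(x*) = 0 and φ''(x*) = 26. Laplace's method gives
  I(n) ~ e^(−n φ(x*)) · sqrt(2π / (n · φ''(x*))) = sqrt(2π / (26n)) = sqrt(π/(13n)).
This is exact: substituting u = (x − 18)·sqrt(13n) gives I(n) = (1/sqrt(13n)) ∫_{−∞}^{∞} e^(−u^2) du = sqrt(π/(13n)).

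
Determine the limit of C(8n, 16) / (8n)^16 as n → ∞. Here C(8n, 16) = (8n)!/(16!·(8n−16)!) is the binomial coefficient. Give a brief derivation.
lim = 1/16! = 1/20922789888000

With N = 8n → ∞: C(N, 16) / N^16 = [N(N−1)…(N−15)] / (16! · N^16) = (1/16!) · 1 · (1 − 1/(8n)) · … · (1 − 15/(8n)). Each factor → 1 as N → ∞, so the limit is 1/16! = 1/20922789888000.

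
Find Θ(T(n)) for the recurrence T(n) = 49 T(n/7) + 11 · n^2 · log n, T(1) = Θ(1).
T(n) = Θ(n^2 · (log n)^2)

Here log_7 49 = 2 and f(n) = 11 · n^2 · log n = Θ(n^(log_7 49) · (log n)^1). This is the extended Case 2 of the master theorem (f matches the critical exponent up to log factors), giving T(n) = Θ(n^(log_7 49) · (log n)^(1+1)) = Θ(n^2 · (log n)^2).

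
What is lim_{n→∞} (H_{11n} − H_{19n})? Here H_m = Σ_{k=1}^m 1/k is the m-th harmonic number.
lim = ln(11/19)

Euler-Maclaurin gives H_m = ln m + γ + 1/(2m) + O(1/m^2). The γ and O(1/m) terms cancel in the difference:
  H_{11n} − H_{19n} = ln(11n) − ln(19n) + O(1/n) = ln(11/19) + O(1/n).
Hence the limit is ln(11/19).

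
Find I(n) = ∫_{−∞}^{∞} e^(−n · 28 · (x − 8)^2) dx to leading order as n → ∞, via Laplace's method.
I(n) = sqrt(π/(28n))

Here φ(x) = 28 · (x − 8)^2 has its unique minimum at x* = 8 with φ(x*) = 0 and φ''(x*) = 56. Laplace's method gives
  I(n) ~ e^(−n φ(x*)) · sqrt(2π / (n · φ''(x*))) = sqrt(2π / (56n)) = sqrt(π/(28n)).
This is exact: substituting u = (x − 8)·sqrt(28n) gives I(n) = (1/sqrt(28n)) ∫_{−∞}^{∞} e^(−u^2) du = sqrt(π/(28n)).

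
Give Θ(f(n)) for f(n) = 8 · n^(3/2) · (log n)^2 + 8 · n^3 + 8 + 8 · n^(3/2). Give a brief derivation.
f(n) ∈ Θ(n^3)

Compare the terms by growth order. For large n, n^a · (log n)^b dominates n^a' · (log n)^b' iff a > a', or (a = a' and b > b'). Ranking the 4 terms shows the dominant one is 8 · n^3. Hence f(n) ∈ Θ(n^3).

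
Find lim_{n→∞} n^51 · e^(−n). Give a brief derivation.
lim = 0

Exponentials with base > 1 dominate every fixed polynomial: for any fixed c, n^c / e^n → 0 as n → ∞ (e.g. by the ratio test, or since e^n grows faster than any power of n). Hence n^51 · e^(−n) = n^51 / e^n → 0.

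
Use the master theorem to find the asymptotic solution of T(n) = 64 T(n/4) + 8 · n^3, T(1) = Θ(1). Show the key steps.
T(n) = Θ(n^3 log n)

log_4 64 = 3, and f(n) = 8 · n^3 = Θ(n^(log_4 64)). This is Case 2 of the master theorem: T(n) = Θ(f(n) · log n) = Θ(n^3 log n).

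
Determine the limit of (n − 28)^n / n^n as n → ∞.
lim = e^(−28)

Rewrite as (1 − 28/n)^(n). By the standard limit (1 + x/n)^n → e^x, we have (1 − 28/n)^n → e^(−28), and raising to the 1st power gives e^(−28).
More precisely, ln[(1 − 28/n)^(n)] = n · ln(1 − 28/n) = n · (-28/n + O(1/n^2)) = -28 + O(1/n) → -28.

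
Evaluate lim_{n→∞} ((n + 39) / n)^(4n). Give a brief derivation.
lim = e^156

Rewrite as (1 + 39/n)^(4n). By the standard limit (1 + x/n)^n → e^x, we have (1 + 39/n)^n → e^39, and raising to the 4th power gives e^156.
More precisely, ln[(1 + 39/n)^(4n)] = 4n · ln(1 + 39/n) = 4n · (39/n + O(1/n^2)) = 156 + O(1/n) → 156.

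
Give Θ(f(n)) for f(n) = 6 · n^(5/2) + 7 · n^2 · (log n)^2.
f(n) ∈ Θ(n^(5/2))

Compare the terms by growth order. For large n, n^a · (log n)^b dominates n^a' · (log n)^b' iff a > a', or (a = a' and b > b'). Ranking the 2 terms shows the dominant one is 6 · n^(5/2). Hence f(n) ∈ Θ(n^(5/2)).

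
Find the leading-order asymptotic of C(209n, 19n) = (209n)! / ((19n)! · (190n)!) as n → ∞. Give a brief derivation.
C(209n, 19n) ~ (285311670611/10000000000)^(19n) · sqrt(11/(20π·19n))

Write N = 19n. Apply Stirling to each factorial:
  (11N)! ~ sqrt(2π·11N) · (11N/e)^(11N),
  N! ~ sqrt(2π N) · (N/e)^N,
  (10N)! ~ sqrt(2π·10N) · (10N/e)^(10N).
The exponential factors combine to (11N)^(11N) / (N^N · (10N)^(10N)) = 11^(11N)/10^(10N) = (11^11/10^10)^N = (285311670611/10000000000)^N.
The square-root prefactors combine to sqrt(2π·11N) / (sqrt(2π N)·sqrt(2π·10N)) = sqrt(11 / (2π·10·N)) = sqrt(11/(20π·19n)).
Substituting N = 19n: C(209n, 19n) ~ (285311670611/10000000000)^(19n) · sqrt(11/(20π·19n)).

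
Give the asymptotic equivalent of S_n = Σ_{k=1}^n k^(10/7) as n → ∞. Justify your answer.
S_n ~ (7/17) · n^(17/7)

Integral comparison: Σ_{k=1}^n k^(10/7) = ∫_0^n x^(10/7) dx + O(n^(10/7)). The integral is n^(1 + 10/7) / (1 + 10/7) = n^((10+7)/7) / ((10+7)/7) = (7/17) · n^(17/7).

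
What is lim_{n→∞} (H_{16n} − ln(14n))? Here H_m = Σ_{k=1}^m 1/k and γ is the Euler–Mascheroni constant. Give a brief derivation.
lim = ln(8/7) + γ

By Euler-Maclaurin, H_m = ln m + γ + O(1/m). So
  H_{16n} − ln(14n) = ln(16n) + γ − ln(14n) + O(1/n)
                       = ln(16/14) + γ + O(1/n).
Hence the limit is ln(16/14) + γ (= ln(8/7)).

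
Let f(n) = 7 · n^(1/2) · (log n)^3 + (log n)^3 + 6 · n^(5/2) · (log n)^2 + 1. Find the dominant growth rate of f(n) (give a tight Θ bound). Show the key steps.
f(n) ∈ Θ(n^(5/2) · (log n)^2)

Compare the terms by growth order. For large n, n^a · (log n)^b dominates n^a' · (log n)^b' iff a > a', or (a = a' and b > b'). Ranking the 4 terms shows the dominant one is 6 · n^(5/2) · (log n)^2. Hence f(n) ∈ Θ(n^(5/2) · (log n)^2).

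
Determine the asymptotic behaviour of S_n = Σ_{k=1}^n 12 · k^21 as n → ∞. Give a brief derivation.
S_n ~ 6 · n^22 / 11

By integral comparison (Euler-Maclaurin), Σ_{k=1}^n 12 · k^21 = 12 · ∫_0^n x^21 dx + O(n^21) = 12 · n^22/22 = 6 · n^22 / 11 + O(n^21). (Equivalently, Faulhaber's formula gives the same leading term.)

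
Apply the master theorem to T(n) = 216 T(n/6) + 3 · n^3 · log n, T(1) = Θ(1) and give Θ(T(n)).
T(n) = Θ(n^3 · (log n)^2)

Here log_6 216 = 3 and f(n) = 3 · n^3 · log n = Θ(n^(log_6 216) · (log n)^1). This is the extended Case 2 of the master theorem (f matches the critical exponent up to log factors), giving T(n) = Θ(n^(log_6 216) · (log n)^(1+1)) = Θ(n^3 · (log n)^2).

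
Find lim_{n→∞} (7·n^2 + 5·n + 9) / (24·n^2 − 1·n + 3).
lim = 7/24

For large n the leading n^2 terms dominate both numerator and denominator. Dividing top and bottom by n^2, every other term tends to 0, leaving 7/24.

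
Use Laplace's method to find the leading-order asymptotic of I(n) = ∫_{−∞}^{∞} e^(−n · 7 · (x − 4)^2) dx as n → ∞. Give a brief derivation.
I(n) = sqrt(π/(7n))

Here φ(x) = 7 · (x − 4)^2 has its unique minimum at x* = 4 with φ(x*) = 0 and φ''(x*) = 14. Laplace's method gives
  I(n) ~ e^(−n φ(x*)) · sqrt(2π / (n · φ''(x*))) = sqrt(2π / (14n)) = sqrt(π/(7n)).
This is exact: substituting u = (x − 4)·sqrt(7n) gives I(n) = (1/sqrt(7n)) ∫_{−∞}^{∞} e^(−u^2) du = sqrt(π/(7n)).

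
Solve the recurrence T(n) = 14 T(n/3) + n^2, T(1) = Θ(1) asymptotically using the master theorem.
T(n) = Θ(n^(log_3 14))

Master theorem: compare f(n) = n^2 to n^(log_3 14) where log_3 14 ≈ 2.402. Since 2 < log_3 14, we have f(n) = O(n^(log_3 14 − ε)) for some ε > 0 — Case 1. Hence T(n) = Θ(n^(log_3 14)).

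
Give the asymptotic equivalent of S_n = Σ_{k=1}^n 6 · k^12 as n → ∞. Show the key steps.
S_n ~ 6 · n^13 / 13

By integral comparison (Euler-Maclaurin), Σ_{k=1}^n 6 · k^12 = 6 · ∫_0^n x^12 dx + O(n^12) = 6 · n^13/13 + O(n^12). (Equivalently, Faulhaber's formula gives the same leading term.)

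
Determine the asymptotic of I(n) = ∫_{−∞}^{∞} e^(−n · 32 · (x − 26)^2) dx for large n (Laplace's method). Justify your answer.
I(n) = sqrt(π/(32n))

Here φ(x) = 32 · (x − 26)^2 has its unique minimum at x* = 26 with φ(x*) = 0 and φ''(x*) = 64. Laplace's method gives
  I(n) ~ e^(−n φ(x*)) · sqrt(2π / (n · φ''(x*))) = sqrt(2π / (64n)) = sqrt(π/(32n)).
This is exact: substituting u = (x − 26)·sqrt(32n) gives I(n) = (1/sqrt(32n)) ∫_{−∞}^{∞} e^(−u^2) du = sqrt(π/(32n)).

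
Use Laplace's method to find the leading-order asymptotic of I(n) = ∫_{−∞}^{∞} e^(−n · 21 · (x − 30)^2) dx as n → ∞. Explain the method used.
I(n) = sqrt(π/(21n))

Here φ(x) = 21 · (x − 30)^2 has its unique minimum at x* = 30 with φ(x*) = 0 and φ''(x*) = 42. Laplace's method gives
  I(n) ~ e^(−n φ(x*)) · sqrt(2π / (n · φ''(x*))) = sqrt(2π / (42n)) = sqrt(π/(21n)).
This is exact: substituting u = (x − 30)·sqrt(21n) gives I(n) = (1/sqrt(21n)) ∫_{−∞}^{∞} e^(−u^2) du = sqrt(π/(21n)).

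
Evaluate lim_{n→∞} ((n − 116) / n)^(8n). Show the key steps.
lim = e^(−928)

Rewrite as (1 − 116/n)^(8n). By the standard limit (1 + x/n)^n → e^x, we have (1 − 116/n)^n → e^(−116), and raising to the 8th power gives e^(−928).
More precisely, ln[(1 − 116/n)^(8n)] = 8n · ln(1 − 116/n) = 8n · (-116/n + O(1/n^2)) = -928 + O(1/n) → -928.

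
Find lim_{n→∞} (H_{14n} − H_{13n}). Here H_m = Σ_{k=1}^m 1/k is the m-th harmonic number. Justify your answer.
lim = ln(14/13)

Euler-Maclaurin gives H_m = ln m + γ + 1/(2m) + O(1/m^2). The γ and O(1/m) terms cancel in the difference:
  H_{14n} − H_{13n} = ln(14n) − ln(13n) + O(1/n) = ln(14/13) + O(1/n).
Hence the limit is ln(14/13).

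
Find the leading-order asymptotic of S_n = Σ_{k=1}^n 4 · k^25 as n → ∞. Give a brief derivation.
S_n ~ 2 · n^26 / 13

By integral comparison (Euler-Maclaurin), Σ_{k=1}^n 4 · k^25 = 4 · ∫_0^n x^25 dx + O(n^25) = 4 · n^26/26 = 2 · n^26 / 13 + O(n^25). (Equivalently, Faulhaber's formula gives the same leading term.)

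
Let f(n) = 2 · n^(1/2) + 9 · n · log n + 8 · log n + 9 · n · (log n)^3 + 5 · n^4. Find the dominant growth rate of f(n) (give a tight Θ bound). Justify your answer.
f(n) ∈ Θ(n^4)

Compare the terms by growth order. For large n, n^a · (log n)^b dominates n^a' · (log n)^b' iff a > a', or (a = a' and b > b'). Ranking the 5 terms shows the dominant one is 5 · n^4. Hence f(n) ∈ Θ(n^4).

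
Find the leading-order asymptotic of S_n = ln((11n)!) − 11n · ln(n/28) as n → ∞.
S_n ~ 11n · (ln 308 − 1) + O(ln n)

Stirling: ln((11n)!) = 11n ln(11n) − 11n + O(ln n).
  S_n = 11n ln(11n) − 11n − 11n ln(n/28) + O(ln n)
      = 11n ln(11n) − 11n ln n + 11n ln 28 − 11n + O(ln n)
      = 11n ln 11 + 11n ln 28 − 11n + O(ln n)
      = 11n (ln 308 − 1) + O(ln n).
Numerically ln(308) − 1 ≈ 4.7301.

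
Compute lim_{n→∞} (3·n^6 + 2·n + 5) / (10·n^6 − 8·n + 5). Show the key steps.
lim = 3/10

For large n the leading n^6 terms dominate both numerator and denominator. Dividing top and bottom by n^6, every other term tends to 0, leaving 3/10.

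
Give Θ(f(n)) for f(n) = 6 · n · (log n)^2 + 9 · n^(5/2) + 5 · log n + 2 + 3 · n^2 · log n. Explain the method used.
f(n) ∈ Θ(n^(5/2))

Compare the terms by growth order. For large n, n^a · (log n)^b dominates n^a' · (log n)^b' iff a > a', or (a = a' and b > b'). Ranking the 5 terms shows the dominant one is 9 · n^(5/2). Hence f(n) ∈ Θ(n^(5/2)).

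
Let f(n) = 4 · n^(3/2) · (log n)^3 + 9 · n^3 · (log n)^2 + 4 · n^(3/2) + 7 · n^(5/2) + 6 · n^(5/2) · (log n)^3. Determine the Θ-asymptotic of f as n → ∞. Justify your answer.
f(n) ∈ Θ(n^3 · (log n)^2)

Compare the terms by growth order. For large n, n^a · (log n)^b dominates n^a' · (log n)^b' iff a > a', or (a = a' and b > b'). Ranking the 5 terms shows the dominant one is 9 · n^3 · (log n)^2. Hence f(n) ∈ Θ(n^3 · (log n)^2).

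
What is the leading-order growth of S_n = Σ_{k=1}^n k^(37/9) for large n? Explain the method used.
S_n ~ (9/46) · n^(46/9)

Integral comparison: Σ_{k=1}^n k^(37/9) = ∫_0^n x^(37/9) dx + O(n^(37/9)). The integral is n^(1 + 37/9) / (1 + 37/9) = n^((37+9)/9) / ((37+9)/9) = (9/46) · n^(46/9).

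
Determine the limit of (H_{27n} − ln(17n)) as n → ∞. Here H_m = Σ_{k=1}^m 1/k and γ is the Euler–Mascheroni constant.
lim = ln(27/17) + γ

By Euler-Maclaurin, H_m = ln m + γ + O(1/m). So
  H_{27n} − ln(17n) = ln(27n) + γ − ln(17n) + O(1/n)
                       = ln(27/17) + γ + O(1/n).
Hence the limit is ln(27/17) + γ.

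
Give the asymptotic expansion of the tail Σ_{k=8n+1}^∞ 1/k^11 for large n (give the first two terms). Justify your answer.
Σ_{k>8n} 1/k^11 = 1/(10 · (8n)^10) − 1/(2 · (8n)^11) + O(1/(8n)^12)

Compare to the integral: ∫_{8n}^∞ x^(−11) dx = [−x^(−10)/10]_{8n}^∞ = 1/((11−1)·(8n)^10). The Euler-Maclaurin correction adds −f(8n)/2 = −1/(2·(8n)^11). Euler-Maclaurin then gives
  Σ_{k>8n} 1/k^11 = ∫_{8n}^∞ dx/x^11 − 1/(2·(8n)^11) + O(1/(8n)^12).
(Equivalently this is ζ(11) − Σ_{k≤8n} 1/k^11.)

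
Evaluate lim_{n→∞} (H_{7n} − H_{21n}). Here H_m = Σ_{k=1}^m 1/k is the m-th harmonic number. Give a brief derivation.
lim = ln(7/21) = −ln 3

Euler-Maclaurin gives H_m = ln m + γ + 1/(2m) + O(1/m^2). The γ and O(1/m) terms cancel in the difference:
  H_{7n} − H_{21n} = ln(7n) − ln(21n) + O(1/n) = ln(7/21) + O(1/n).
Hence the limit is ln(7/21) = −ln 3.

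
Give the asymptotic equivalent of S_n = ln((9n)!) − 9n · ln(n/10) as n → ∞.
S_n ~ 9n · (ln 90 − 1) + O(ln n)

Stirling: ln((9n)!) = 9n ln(9n) − 9n + O(ln n).
  S_n = 9n ln(9n) − 9n − 9n ln(n/10) + O(ln n)
      = 9n ln(9n) − 9n ln n + 9n ln 10 − 9n + O(ln n)
      = 9n ln 9 + 9n ln 10 − 9n + O(ln n)
      = 9n (ln 90 − 1) + O(ln n).
Numerically ln(90) − 1 ≈ 3.4998.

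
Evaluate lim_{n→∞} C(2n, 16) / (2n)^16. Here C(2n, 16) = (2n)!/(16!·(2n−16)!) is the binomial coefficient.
lim = 1/16! = 1/20922789888000

With N = 2n → ∞: C(N, 16) / N^16 = [N(N−1)…(N−15)] / (16! · N^16) = (1/16!) · 1 · (1 − 1/(2n)) · … · (1 − 15/(2n)). Each factor → 1 as N → ∞, so the limit is 1/16! = 1/20922789888000.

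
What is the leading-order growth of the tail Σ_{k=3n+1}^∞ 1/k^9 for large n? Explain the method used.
Σ_{k>3n} 1/k^9 ~ 1/(8 · (3n)^8)

Compare to the integral: ∫_{3n}^∞ x^(−9) dx = [−x^(−8)/8]_{3n}^∞ = 1/((9−1)·(3n)^8). Euler-Maclaurin then gives
  Σ_{k>3n} 1/k^9 = ∫_{3n}^∞ dx/x^9 − 1/(2·(3n)^9) + O(1/(3n)^10).
(Equivalently this is ζ(9) − Σ_{k≤3n} 1/k^9.)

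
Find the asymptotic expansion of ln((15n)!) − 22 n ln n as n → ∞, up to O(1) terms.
ln((15n)!) − 22 n ln n = −7 n ln n + 15(ln 15 − 1) n + (1/2) ln(2π·15n) + O(1/n)

Stirling: ln((15n)!) = 15n ln(15n) − 15n + (1/2) ln(2π·15n) + O(1/n).
Expand 15n ln(15n) = 15n (ln n + ln 15) = 15n ln n + 15n ln 15.
Subtract 22n ln n: leading term is (15 − 22) n ln n = −7 n ln n. The next term is 15n ln 15 − 15n = 15(ln 15 − 1) n. Then the (1/2) ln(2π·15n) correction.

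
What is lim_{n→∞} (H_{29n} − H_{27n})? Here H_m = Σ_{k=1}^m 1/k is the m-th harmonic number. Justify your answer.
lim = ln(29/27)

Euler-Maclaurin gives H_m = ln m + γ + 1/(2m) + O(1/m^2). The γ and O(1/m) terms cancel in the difference:
  H_{29n} − H_{27n} = ln(29n) − ln(27n) + O(1/n) = ln(29/27) + O(1/n).
Hence the limit is ln(29/27).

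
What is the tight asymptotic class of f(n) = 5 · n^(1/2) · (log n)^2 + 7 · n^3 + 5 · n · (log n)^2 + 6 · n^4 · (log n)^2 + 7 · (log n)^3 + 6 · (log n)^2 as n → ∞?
f(n) ∈ Θ(n^4 · (log n)^2)

Compare the terms by growth order. For large n, n^a · (log n)^b dominates n^a' · (log n)^b' iff a > a', or (a = a' and b > b'). Ranking the 6 terms shows the dominant one is 6 · n^4 · (log n)^2. Hence f(n) ∈ Θ(n^4 · (log n)^2).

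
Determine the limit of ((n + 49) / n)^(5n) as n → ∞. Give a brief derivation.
lim = e^245

Rewrite as (1 + 49/n)^(5n). By the standard limit (1 + x/n)^n → e^x, we have (1 + 49/n)^n → e^49, and raising to the 5th power gives e^245.
More precisely, ln[(1 + 49/n)^(5n)] = 5n · ln(1 + 49/n) = 5n · (49/n + O(1/n^2)) = 245 + O(1/n) → 245.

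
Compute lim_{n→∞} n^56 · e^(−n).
lim = 0

Exponentials with base > 1 dominate every fixed polynomial: for any fixed c, n^c / e^n → 0 as n → ∞ (e.g. by the ratio test, or since e^n grows faster than any power of n). Hence n^56 · e^(−n) = n^56 / e^n → 0.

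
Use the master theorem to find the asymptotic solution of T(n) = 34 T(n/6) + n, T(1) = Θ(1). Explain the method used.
T(n) = Θ(n^(log_6 34))

Master theorem: compare f(n) = n to n^(log_6 34) where log_6 34 ≈ 1.968. Since 1 < log_6 34, we have f(n) = O(n^(log_6 34 − ε)) for some ε > 0 — Case 1. Hence T(n) = Θ(n^(log_6 34)).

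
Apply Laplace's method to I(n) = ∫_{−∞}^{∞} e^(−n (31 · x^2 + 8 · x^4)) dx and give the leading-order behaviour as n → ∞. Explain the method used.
I(n) ~ sqrt(π/(31n))

φ(x) = 31 · x^2 + 8 · x^4 has its unique global minimum at x* = 0 (since φ'(x) = 62x + 32x^3 = 0 only at x = 0 for real x with both coefficients positive, and φ → ∞ as |x| → ∞). At x* = 0, φ(0) = 0 and φ''(0) = 62. Laplace's method then gives
  I(n) ~ sqrt(2π / (n · φ''(0))) · e^(−n φ(0)) = sqrt(2π / (62n)) = sqrt(π/(31n)).
The 8 · x^4 term contributes only at subleading order (an O(1/n) relative correction).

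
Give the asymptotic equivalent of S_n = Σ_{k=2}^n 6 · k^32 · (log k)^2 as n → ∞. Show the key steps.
S_n ~ 2 · n^33 · (log n)^2 / 11

By integral comparison, S_n = ∫_1^n 6 · x^32 · (log x)^2 dx + O(n^32 · (log n)^2). For the integral, the leading term of ∫_1^n x^32 (log x)^2 dx is n^33/33 · (log n)^2 (by repeated integration by parts; each step lowers the log-exponent and produces a relatively O(1/log n) correction). Hence S_n ~ 2 · n^33 · (log n)^2 / 11.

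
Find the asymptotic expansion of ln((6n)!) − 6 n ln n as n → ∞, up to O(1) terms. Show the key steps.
ln((6n)!) − 6 n ln n = 6(ln 6 − 1) n + (1/2) ln(2π·6n) + O(1/n)

Stirling: ln((6n)!) = 6n ln(6n) − 6n + (1/2) ln(2π·6n) + O(1/n).
Since 6n ln(6n) = 6n ln n + 6n ln 6, subtracting 6n ln n cancels the n ln n term exactly. What remains is 6(ln 6 − 1) n + (1/2) ln(2π·6n) + O(1/n).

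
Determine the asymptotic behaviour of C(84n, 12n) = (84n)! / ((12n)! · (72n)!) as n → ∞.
C(84n, 12n) ~ (823543/46656)^(12n) · sqrt(7/(12π·12n))

Write N = 12n. Apply Stirling to each factorial:
  (7N)! ~ sqrt(2π·7N) · (7N/e)^(7N),
  N! ~ sqrt(2π N) · (N/e)^N,
  (6N)! ~ sqrt(2π·6N) · (6N/e)^(6N).
The exponential factors combine to (7N)^(7N) / (N^N · (6N)^(6N)) = 7^(7N)/6^(6N) = (7^7/6^6)^N = (823543/46656)^N.
The square-root prefactors combine to sqrt(2π·7N) / (sqrt(2π N)·sqrt(2π·6N)) = sqrt(7 / (2π·6·N)) = sqrt(7/(12π·12n)).
Substituting N = 12n: C(84n, 12n) ~ (823543/46656)^(12n) · sqrt(7/(12π·12n)).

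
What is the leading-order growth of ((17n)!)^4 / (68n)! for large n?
((17n)!)^4/(68n)! ~ ((2π·17n)^(3/2) / 2) · 4^(−4·17n)  →  0

Write N = 17n. Stirling: N! ~ sqrt(2π N)(N/e)^N and (4N)! ~ sqrt(2π·4N)·(4N/e)^(4N).
  (N!)^4/(4N)! ~ (2π N)^(4/2) (N/e)^(4N) / [sqrt(2π·4N) (4N/e)^(4N)]
     = (2π N)^(4/2) / sqrt(2π·4N) · (N/(4N))^(4N)
     = (2π N)^((4−1)/2) / 2 · 4^(−4N).
Since 4^4 > 1, the factor 4^(−4N) decays exponentially, so the ratio → 0. Substituting N = 17n gives the stated form.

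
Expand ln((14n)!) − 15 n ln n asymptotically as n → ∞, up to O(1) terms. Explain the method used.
ln((14n)!) − 15 n ln n = −n ln n + 14(ln 14 − 1) n + (1/2) ln(2π·14n) + O(1/n)

Stirling: ln((14n)!) = 14n ln(14n) − 14n + (1/2) ln(2π·14n) + O(1/n).
Expand 14n ln(14n) = 14n (ln n + ln 14) = 14n ln n + 14n ln 14.
Subtract 15n ln n: leading term is (14 − 15) n ln n = −n ln n. The next term is 14n ln 14 − 14n = 14(ln 14 − 1) n. Then the (1/2) ln(2π·14n) correction.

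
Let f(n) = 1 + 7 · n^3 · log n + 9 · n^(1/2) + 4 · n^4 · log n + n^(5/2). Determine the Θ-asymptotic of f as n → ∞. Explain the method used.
f(n) ∈ Θ(n^4 · log n)

Compare the terms by growth order. For large n, n^a · (log n)^b dominates n^a' · (log n)^b' iff a > a', or (a = a' and b > b'). Ranking the 5 terms shows the dominant one is 4 · n^4 · log n. Hence f(n) ∈ Θ(n^4 · log n).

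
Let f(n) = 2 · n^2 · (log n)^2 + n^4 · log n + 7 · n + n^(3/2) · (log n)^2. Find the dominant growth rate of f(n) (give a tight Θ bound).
f(n) ∈ Θ(n^4 · log n)

Compare the terms by growth order. For large n, n^a · (log n)^b dominates n^a' · (log n)^b' iff a > a', or (a = a' and b > b'). Ranking the 4 terms shows the dominant one is n^4 · log n. Hence f(n) ∈ Θ(n^4 · log n).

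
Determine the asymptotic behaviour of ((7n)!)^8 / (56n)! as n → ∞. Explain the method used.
((7n)!)^8/(56n)! ~ ((2π·7n)^(7/2) / sqrt(8)) · 8^(−8·7n)  →  0

Write N = 7n. Stirling: N! ~ sqrt(2π N)(N/e)^N and (8N)! ~ sqrt(2π·8N)·(8N/e)^(8N).
  (N!)^8/(8N)! ~ (2π N)^(8/2) (N/e)^(8N) / [sqrt(2π·8N) (8N/e)^(8N)]
     = (2π N)^(8/2) / sqrt(2π·8N) · (N/(8N))^(8N)
     = (2π N)^((8−1)/2) / sqrt(8) · 8^(−8N).
Since 8^8 > 1, the factor 8^(−8N) decays exponentially, so the ratio → 0. Substituting N = 7n gives the stated form.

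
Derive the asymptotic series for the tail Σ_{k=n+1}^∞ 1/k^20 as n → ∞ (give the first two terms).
Σ_{k>n} 1/k^20 = 1/(19 · n^19) − 1/(2 · n^20) + O(1/n^21)

Compare to the integral: ∫_{n}^∞ x^(−20) dx = [−x^(−19)/19]_{n}^∞ = 1/((20−1)·n^19). The Euler-Maclaurin correction adds −f(n)/2 = −1/(2·n^20). Euler-Maclaurin then gives
  Σ_{k>n} 1/k^20 = ∫_{n}^∞ dx/x^20 − 1/(2·n^20) + O(1/n^21).
(Equivalently this is ζ(20) − Σ_{k≤n} 1/k^20.)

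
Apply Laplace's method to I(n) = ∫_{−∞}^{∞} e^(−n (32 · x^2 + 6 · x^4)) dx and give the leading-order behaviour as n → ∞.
I(n) ~ sqrt(π/(32n))

φ(x) = 32 · x^2 + 6 · x^4 has its unique global minimum at x* = 0 (since φ'(x) = 64x + 24x^3 = 0 only at x = 0 for real x with both coefficients positive, and φ → ∞ as |x| → ∞). At x* = 0, φ(0) = 0 and φ''(0) = 64. Laplace's method then gives
  I(n) ~ sqrt(2π / (n · φ''(0))) · e^(−n φ(0)) = sqrt(2π / (64n)) = sqrt(π/(32n)).
The 6 · x^4 term contributes only at subleading order (an O(1/n) relative correction).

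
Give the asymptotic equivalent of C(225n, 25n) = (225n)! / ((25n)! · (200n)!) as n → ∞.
C(225n, 25n) ~ (387420489/16777216)^(25n) · sqrt(9/(16π·25n))

Write N = 25n. Apply Stirling to each factorial:
  (9N)! ~ sqrt(2π·9N) · (9N/e)^(9N),
  N! ~ sqrt(2π N) · (N/e)^N,
  (8N)! ~ sqrt(2π·8N) · (8N/e)^(8N).
The exponential factors combine to (9N)^(9N) / (N^N · (8N)^(8N)) = 9^(9N)/8^(8N) = (9^9/8^8)^N = (387420489/16777216)^N.
The square-root prefactors combine to sqrt(2π·9N) / (sqrt(2π N)·sqrt(2π·8N)) = sqrt(9 / (2π·8·N)) = sqrt(9/(16π·25n)).
Substituting N = 25n: C(225n, 25n) ~ (387420489/16777216)^(25n) · sqrt(9/(16π·25n)).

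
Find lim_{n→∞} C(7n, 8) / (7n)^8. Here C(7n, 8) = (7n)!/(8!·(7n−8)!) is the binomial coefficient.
lim = 1/8! = 1/40320

With N = 7n → ∞: C(N, 8) / N^8 = [N(N−1)…(N−7)] / (8! · N^8) = (1/8!) · 1 · (1 − 1/(7n)) · … · (1 − 7/(7n)). Each factor → 1 as N → ∞, so the limit is 1/8! = 1/40320.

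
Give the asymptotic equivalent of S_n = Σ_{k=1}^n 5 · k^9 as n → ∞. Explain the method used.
S_n ~ n^10 / 2

By integral comparison (Euler-Maclaurin), Σ_{k=1}^n 5 · k^9 = 5 · ∫_0^n x^9 dx + O(n^9) = 5 · n^10/10 = n^10 / 2 + O(n^9). (Equivalently, Faulhaber's formula gives the same leading term.)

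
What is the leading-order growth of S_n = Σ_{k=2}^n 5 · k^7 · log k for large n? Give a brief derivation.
S_n ~ 5 · n^8 log n / 8 − 5 · n^8 / 64

By integral comparison, S_n = ∫_1^n 5 · x^7 · log x dx + O(n^7 · log n). For the integral, ∫ x^7 log x dx = n^8 log n / 8 − n^8/64 (integration by parts). Hence S_n ~ 5 · n^8 log n / 8 − 5 · n^8 / 64.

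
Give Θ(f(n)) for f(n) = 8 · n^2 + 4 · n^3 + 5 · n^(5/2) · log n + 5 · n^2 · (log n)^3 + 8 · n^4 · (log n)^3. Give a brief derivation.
f(n) ∈ Θ(n^4 · (log n)^3)

Compare the terms by growth order. For large n, n^a · (log n)^b dominates n^a' · (log n)^b' iff a > a', or (a = a' and b > b'). Ranking the 5 terms shows the dominant one is 8 · n^4 · (log n)^3. Hence f(n) ∈ Θ(n^4 · (log n)^3).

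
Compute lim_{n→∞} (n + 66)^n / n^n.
lim = e^66

Rewrite as (1 + 66/n)^(n). By the standard limit (1 + x/n)^n → e^x, we have (1 + 66/n)^n → e^66, and raising to the 1st power gives e^66.
More precisely, ln[(1 + 66/n)^(n)] = n · ln(1 + 66/n) = n · (66/n + O(1/n^2)) = 66 + O(1/n) → 66.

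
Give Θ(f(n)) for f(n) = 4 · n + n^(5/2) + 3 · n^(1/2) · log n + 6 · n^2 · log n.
f(n) ∈ Θ(n^(5/2))

Compare the terms by growth order. For large n, n^a · (log n)^b dominates n^a' · (log n)^b' iff a > a', or (a = a' and b > b'). Ranking the 4 terms shows the dominant one is n^(5/2). Hence f(n) ∈ Θ(n^(5/2)).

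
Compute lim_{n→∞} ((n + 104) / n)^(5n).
lim = e^520

Rewrite as (1 + 104/n)^(5n). By the standard limit (1 + x/n)^n → e^x, we have (1 + 104/n)^n → e^104, and raising to the 5th power gives e^520.
More precisely, ln[(1 + 104/n)^(5n)] = 5n · ln(1 + 104/n) = 5n · (104/n + O(1/n^2)) = 520 + O(1/n) → 520.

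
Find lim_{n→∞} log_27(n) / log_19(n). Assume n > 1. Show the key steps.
lim = ln(19) / ln(27) = log_27(19)

Change of base: log_27(n) = ln n / ln 27 and log_19(n) = ln n / ln 19. The ratio is (ln n / ln 27) · (ln 19 / ln n) = ln 19 / ln 27, a constant independent of n. So the limit is ln 19 / ln 27 = log_27(19).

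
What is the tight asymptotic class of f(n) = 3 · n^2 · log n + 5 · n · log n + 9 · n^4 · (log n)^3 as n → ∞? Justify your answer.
f(n) ∈ Θ(n^4 · (log n)^3)

Compare the terms by growth order. For large n, n^a · (log n)^b dominates n^a' · (log n)^b' iff a > a', or (a = a' and b > b'). Ranking the 3 terms shows the dominant one is 9 · n^4 · (log n)^3. Hence f(n) ∈ Θ(n^4 · (log n)^3).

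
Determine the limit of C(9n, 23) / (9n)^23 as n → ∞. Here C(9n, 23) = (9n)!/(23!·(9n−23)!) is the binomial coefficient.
lim = 1/23! = 1/25852016738884976640000

With N = 9n → ∞: C(N, 23) / N^23 = [N(N−1)…(N−22)] / (23! · N^23) = (1/23!) · 1 · (1 − 1/(9n)) · … · (1 − 22/(9n)). Each factor → 1 as N → ∞, so the limit is 1/23! = 1/25852016738884976640000.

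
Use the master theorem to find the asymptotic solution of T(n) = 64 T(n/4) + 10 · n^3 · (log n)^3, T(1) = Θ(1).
T(n) = Θ(n^3 · (log n)^4)

Here log_4 64 = 3 and f(n) = 10 · n^3 · (log n)^3 = Θ(n^(log_4 64) · (log n)^3). This is the extended Case 2 of the master theorem (f matches the critical exponent up to log factors), giving T(n) = Θ(n^(log_4 64) · (log n)^(3+1)) = Θ(n^3 · (log n)^4).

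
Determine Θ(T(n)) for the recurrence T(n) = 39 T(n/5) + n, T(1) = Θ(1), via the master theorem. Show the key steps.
T(n) = Θ(n^(log_5 39))

Master theorem: compare f(n) = n to n^(log_5 39) where log_5 39 ≈ 2.276. Since 1 < log_5 39, we have f(n) = O(n^(log_5 39 − ε)) for some ε > 0 — Case 1. Hence T(n) = Θ(n^(log_5 39)).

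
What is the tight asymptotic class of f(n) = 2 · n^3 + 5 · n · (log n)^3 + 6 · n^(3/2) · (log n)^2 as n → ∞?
f(n) ∈ Θ(n^3)

Compare the terms by growth order. For large n, n^a · (log n)^b dominates n^a' · (log n)^b' iff a > a', or (a = a' and b > b'). Ranking the 3 terms shows the dominant one is 2 · n^3. Hence f(n) ∈ Θ(n^3).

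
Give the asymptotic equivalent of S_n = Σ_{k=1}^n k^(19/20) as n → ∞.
S_n ~ (20/39) · n^(39/20)

Integral comparison: Σ_{k=1}^n k^(19/20) = ∫_0^n x^(19/20) dx + O(n^(19/20)). The integral is n^(1 + 19/20) / (1 + 19/20) = n^((19+20)/20) / ((19+20)/20) = (20/39) · n^(39/20).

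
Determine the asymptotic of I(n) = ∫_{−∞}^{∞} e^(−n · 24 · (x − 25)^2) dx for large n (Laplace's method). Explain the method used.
I(n) = sqrt(π/(24n))

Here φ(x) = 24 · (x − 25)^2 has its unique minimum at x* = 25 with φ(x*) = 0 and φ''(x*) = 48. Laplace's method gives
  I(n) ~ e^(−n φ(x*)) · sqrt(2π / (n · φ''(x*))) = sqrt(2π / (48n)) = sqrt(π/(24n)).
This is exact: substituting u = (x − 25)·sqrt(24n) gives I(n) = (1/sqrt(24n)) ∫_{−∞}^{∞} e^(−u^2) du = sqrt(π/(24n)).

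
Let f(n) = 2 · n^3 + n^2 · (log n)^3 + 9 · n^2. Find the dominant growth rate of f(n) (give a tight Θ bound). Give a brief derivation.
f(n) ∈ Θ(n^3)

Compare the terms by growth order. For large n, n^a · (log n)^b dominates n^a' · (log n)^b' iff a > a', or (a = a' and b > b'). Ranking the 3 terms shows the dominant one is 2 · n^3. Hence f(n) ∈ Θ(n^3).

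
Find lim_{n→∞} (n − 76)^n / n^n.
lim = e^(−76)

Rewrite as (1 − 76/n)^(n). By the standard limit (1 + x/n)^n → e^x, we have (1 − 76/n)^n → e^(−76), and raising to the 1st power gives e^(−76).
More precisely, ln[(1 − 76/n)^(n)] = n · ln(1 − 76/n) = n · (-76/n + O(1/n^2)) = -76 + O(1/n) → -76.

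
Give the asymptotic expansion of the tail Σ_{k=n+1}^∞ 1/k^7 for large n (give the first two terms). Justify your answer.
Σ_{k>n} 1/k^7 = 1/(6 · n^6) − 1/(2 · n^7) + O(1/n^8)

Compare to the integral: ∫_{n}^∞ x^(−7) dx = [−x^(−6)/6]_{n}^∞ = 1/((7−1)·n^6). The Euler-Maclaurin correction adds −f(n)/2 = −1/(2·n^7). Euler-Maclaurin then gives
  Σ_{k>n} 1/k^7 = ∫_{n}^∞ dx/x^7 − 1/(2·n^7) + O(1/n^8).
(Equivalently this is ζ(7) − Σ_{k≤n} 1/k^7.)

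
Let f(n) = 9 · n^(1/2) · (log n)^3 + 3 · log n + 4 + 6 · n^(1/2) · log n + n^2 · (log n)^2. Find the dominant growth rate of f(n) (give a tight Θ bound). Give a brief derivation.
f(n) ∈ Θ(n^2 · (log n)^2)

Compare the terms by growth order. For large n, n^a · (log n)^b dominates n^a' · (log n)^b' iff a > a', or (a = a' and b > b'). Ranking the 5 terms shows the dominant one is n^2 · (log n)^2. Hence f(n) ∈ Θ(n^2 · (log n)^2).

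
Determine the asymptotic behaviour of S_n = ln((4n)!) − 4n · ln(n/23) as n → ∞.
S_n ~ 4n · (ln 92 − 1) + O(ln n)

Stirling: ln((4n)!) = 4n ln(4n) − 4n + O(ln n).
  S_n = 4n ln(4n) − 4n − 4n ln(n/23) + O(ln n)
      = 4n ln(4n) − 4n ln n + 4n ln 23 − 4n + O(ln n)
      = 4n ln 4 + 4n ln 23 − 4n + O(ln n)
      = 4n (ln 92 − 1) + O(ln n).
Numerically ln(92) − 1 ≈ 3.5218.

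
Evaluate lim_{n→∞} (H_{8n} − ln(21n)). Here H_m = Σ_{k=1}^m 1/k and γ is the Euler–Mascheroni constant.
lim = ln(8/21) + γ

By Euler-Maclaurin, H_m = ln m + γ + O(1/m). So
  H_{8n} − ln(21n) = ln(8n) + γ − ln(21n) + O(1/n)
                       = ln(8/21) + γ + O(1/n).
Hence the limit is ln(8/21) + γ.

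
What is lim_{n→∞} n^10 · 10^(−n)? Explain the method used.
lim = 0

Exponentials with base > 1 dominate every fixed polynomial: for any fixed c, n^c / 10^n → 0 as n → ∞ (e.g. by the ratio test, or by writing 10^n = e^(n ln 10) and noting e^(n ln 10) / n^c → ∞). Hence n^10 · 10^(−n) = n^10 / 10^n → 0.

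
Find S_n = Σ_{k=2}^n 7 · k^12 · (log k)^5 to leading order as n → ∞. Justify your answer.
S_n ~ 7 · n^13 · (log n)^5 / 13

By integral comparison, S_n = ∫_1^n 7 · x^12 · (log x)^5 dx + O(n^12 · (log n)^5). For the integral, the leading term of ∫_1^n x^12 (log x)^5 dx is n^13/13 · (log n)^5 (by repeated integration by parts; each step lowers the log-exponent and produces a relatively O(1/log n) correction). Hence S_n ~ 7 · n^13 · (log n)^5 / 13.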